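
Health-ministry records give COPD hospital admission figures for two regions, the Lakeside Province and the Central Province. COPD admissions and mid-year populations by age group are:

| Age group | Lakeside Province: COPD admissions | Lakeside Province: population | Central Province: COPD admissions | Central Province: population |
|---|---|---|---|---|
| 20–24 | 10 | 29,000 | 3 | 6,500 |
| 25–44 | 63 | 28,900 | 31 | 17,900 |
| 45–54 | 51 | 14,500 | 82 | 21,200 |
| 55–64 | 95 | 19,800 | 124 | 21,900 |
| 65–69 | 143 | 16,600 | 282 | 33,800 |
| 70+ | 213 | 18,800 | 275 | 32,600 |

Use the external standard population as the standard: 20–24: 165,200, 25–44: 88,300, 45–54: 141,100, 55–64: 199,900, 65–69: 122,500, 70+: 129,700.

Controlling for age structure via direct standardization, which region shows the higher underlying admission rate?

Age-specific rates per 10,000 for the Lakeside Province: 3.45, 21.80, 35.17, 47.98, 86.14, 113.30.
For the Central Province: 4.62, 17.32, 38.68, 56.62, 83.43, 84.36.
Standard total = 846,700; weights = 0.1951, 0.1043, 0.1666, 0.2361, 0.1447, 0.1532.
The Lakeside Province: 0.1951×3.45 + 0.1043×21.80 + 0.1666×35.17 + 0.2361×47.98 + 0.1447×86.14 + 0.1532×113.30 = 49.9539 per 10,000.
The Central Province: 0.1951×4.62 + 0.1043×17.32 + 0.1666×38.68 + 0.2361×56.62 + 0.1447×83.43 + 0.1532×84.36 = 47.5130 per 10,000.
The crude rates (45.06 vs 59.52) would put the Central Province higher, but that reflects its age composition; once standardized to a common age structure, the Lakeside Province has the higher underlying rate.

Lakeside Province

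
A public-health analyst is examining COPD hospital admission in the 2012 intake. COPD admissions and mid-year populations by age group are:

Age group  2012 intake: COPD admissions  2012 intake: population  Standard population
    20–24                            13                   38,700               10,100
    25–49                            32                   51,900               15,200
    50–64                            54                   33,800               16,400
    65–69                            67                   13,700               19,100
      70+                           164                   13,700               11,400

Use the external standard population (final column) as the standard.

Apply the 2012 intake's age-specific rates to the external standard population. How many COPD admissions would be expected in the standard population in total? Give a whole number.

Age-specific rates per 10,000 for the 2012 intake: 3.36, 6.17, 15.98, 48.91, 119.71.
Expected COPD admissions = Σ (standard pop × age-specific rate ÷ 10,000)
= 10,100×3.36/10,000 + 15,200×6.17/10,000 + 16,400×15.98/10,000 + 19,100×48.91/10,000 + 11,400×119.71/10,000
= 3.39 + 9.37 + 26.20 + 93.41 + 136.47 = 268.84.

269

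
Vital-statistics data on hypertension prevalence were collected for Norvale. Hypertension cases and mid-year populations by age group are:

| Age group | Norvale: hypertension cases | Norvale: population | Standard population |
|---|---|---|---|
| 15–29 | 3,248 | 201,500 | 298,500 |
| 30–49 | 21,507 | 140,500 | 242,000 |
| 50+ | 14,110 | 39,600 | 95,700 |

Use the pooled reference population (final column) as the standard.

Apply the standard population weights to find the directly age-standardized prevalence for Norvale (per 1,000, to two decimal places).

119.39

Age-specific rates per 1,000 for Norvale: 16.119, 153.075, 356.313.
Standard total = 636,200; weights = 0.4692, 0.3804, 0.1504.
Standardized rate: 0.4692×16.119 + 0.3804×153.075 + 0.1504×356.313 = 119.3883 per 1,000.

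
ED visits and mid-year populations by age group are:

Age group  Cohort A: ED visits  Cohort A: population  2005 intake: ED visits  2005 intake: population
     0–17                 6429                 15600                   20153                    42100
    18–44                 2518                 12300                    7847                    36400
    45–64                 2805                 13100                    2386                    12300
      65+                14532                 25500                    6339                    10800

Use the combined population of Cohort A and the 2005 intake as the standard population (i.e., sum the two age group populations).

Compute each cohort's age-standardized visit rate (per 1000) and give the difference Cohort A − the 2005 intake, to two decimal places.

-26.64

Age-specific rates per 1000 for Cohort A: 412.115, 204.715, 214.122, 569.882.
For the 2005 intake: 478.694, 215.577, 193.984, 586.944.
Combined standard total = 168100; weights = 0.3432, 0.2897, 0.1511, 0.2159.
Cohort A: 0.3432×412.115 + 0.2897×204.715 + 0.1511×214.122 + 0.2159×569.882 = 356.1816 per 1000.
The 2005 intake: 0.3432×478.694 + 0.2897×215.577 + 0.1511×193.984 + 0.2159×586.944 = 382.8226 per 1000.
Difference = 356.1816 − 382.8226 = -26.6410.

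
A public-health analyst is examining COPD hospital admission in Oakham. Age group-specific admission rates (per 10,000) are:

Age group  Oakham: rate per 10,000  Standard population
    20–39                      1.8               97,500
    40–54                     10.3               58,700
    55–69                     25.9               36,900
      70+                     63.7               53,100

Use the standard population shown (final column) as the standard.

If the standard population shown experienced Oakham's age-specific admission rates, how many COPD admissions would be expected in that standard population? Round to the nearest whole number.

Expected COPD admissions = Σ (standard pop × age-specific rate ÷ 10,000)
= 97,500×1.8/10,000 + 58,700×10.3/10,000 + 36,900×25.9/10,000 + 53,100×63.7/10,000
= 17.55 + 60.46 + 95.57 + 338.25 = 511.83.

512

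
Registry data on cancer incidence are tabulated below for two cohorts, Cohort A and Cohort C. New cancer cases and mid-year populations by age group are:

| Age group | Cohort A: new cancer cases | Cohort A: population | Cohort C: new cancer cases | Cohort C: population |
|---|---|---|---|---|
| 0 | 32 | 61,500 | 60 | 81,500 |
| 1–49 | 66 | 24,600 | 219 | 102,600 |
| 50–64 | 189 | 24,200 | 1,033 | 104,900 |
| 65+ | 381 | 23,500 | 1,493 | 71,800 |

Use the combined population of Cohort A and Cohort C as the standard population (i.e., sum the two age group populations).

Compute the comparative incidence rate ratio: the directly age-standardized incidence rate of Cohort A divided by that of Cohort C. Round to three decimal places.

Age-specific rates per 100,000 for Cohort A: 52.03, 268.29, 780.99, 1621.28.
For Cohort C: 73.62, 213.45, 984.75, 2079.39.
Combined standard total = 494,600; weights = 0.2891, 0.2572, 0.2610, 0.1927.
Cohort A: 0.2891×52.03 + 0.2572×268.29 + 0.2610×780.99 + 0.1927×1621.28 = 600.2854 per 100,000.
Cohort C: 0.2891×73.62 + 0.2572×213.45 + 0.2610×984.75 + 0.1927×2079.39 = 733.8758 per 100,000.
Ratio = 600.2854 ÷ 733.8758 = 0.81797.

0.818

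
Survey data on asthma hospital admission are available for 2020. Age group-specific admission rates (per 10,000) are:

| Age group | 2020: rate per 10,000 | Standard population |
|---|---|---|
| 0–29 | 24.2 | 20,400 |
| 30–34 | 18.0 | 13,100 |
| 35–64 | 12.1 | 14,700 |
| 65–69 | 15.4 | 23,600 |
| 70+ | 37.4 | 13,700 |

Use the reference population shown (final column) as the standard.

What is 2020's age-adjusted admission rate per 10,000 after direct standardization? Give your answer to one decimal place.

20.9

Standard total = 85,500; weights = 0.2386, 0.1532, 0.1719, 0.2760, 0.1602.
Standardized rate: 0.2386×24.2 + 0.1532×18.0 + 0.1719×12.1 + 0.2760×15.4 + 0.1602×37.4 = 20.8558 per 10,000.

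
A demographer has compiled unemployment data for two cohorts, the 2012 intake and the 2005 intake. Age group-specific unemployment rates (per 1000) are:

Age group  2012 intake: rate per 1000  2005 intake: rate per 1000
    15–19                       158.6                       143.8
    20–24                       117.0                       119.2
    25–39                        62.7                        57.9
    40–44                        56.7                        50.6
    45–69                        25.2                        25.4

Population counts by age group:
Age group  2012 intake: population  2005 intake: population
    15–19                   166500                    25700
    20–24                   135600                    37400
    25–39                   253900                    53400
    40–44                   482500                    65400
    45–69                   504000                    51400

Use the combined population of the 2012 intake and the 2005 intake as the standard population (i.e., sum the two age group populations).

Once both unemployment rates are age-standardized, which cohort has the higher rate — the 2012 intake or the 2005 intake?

2012 intake

Combined standard total = 1775800; weights = 0.1082, 0.0974, 0.1730, 0.3085, 0.3128.
The 2012 intake: 0.1082×158.6 + 0.0974×117.0 + 0.1730×62.7 + 0.3085×56.7 + 0.3128×25.2 = 64.7898 per 1000.
The 2005 intake: 0.1082×143.8 + 0.0974×119.2 + 0.1730×57.9 + 0.3085×50.6 + 0.3128×25.4 = 60.7521 per 1000.
The crude rates (63.70 vs 67.98) would put the 2005 intake higher, but that reflects its age composition; once standardized to a common age structure, the 2012 intake has the higher underlying rate.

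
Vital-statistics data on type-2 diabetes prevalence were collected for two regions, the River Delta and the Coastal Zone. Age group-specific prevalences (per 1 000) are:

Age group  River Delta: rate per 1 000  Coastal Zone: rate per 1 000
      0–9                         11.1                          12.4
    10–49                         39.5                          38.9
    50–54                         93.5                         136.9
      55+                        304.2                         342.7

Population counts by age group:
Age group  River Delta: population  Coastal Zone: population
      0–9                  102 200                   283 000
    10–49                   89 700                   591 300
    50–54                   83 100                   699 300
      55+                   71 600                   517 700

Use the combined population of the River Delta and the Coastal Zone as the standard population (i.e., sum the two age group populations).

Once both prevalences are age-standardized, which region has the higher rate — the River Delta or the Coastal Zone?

Combined standard total = 2 437 900; weights = 0.1580, 0.2793, 0.3209, 0.2417.
The River Delta: 0.1580×11.1 + 0.2793×39.5 + 0.3209×93.5 + 0.2417×304.2 = 116.3274 per 1 000.
The Coastal Zone: 0.1580×12.4 + 0.2793×38.9 + 0.3209×136.9 + 0.2417×342.7 = 139.6001 per 1 000.

Coastal Zone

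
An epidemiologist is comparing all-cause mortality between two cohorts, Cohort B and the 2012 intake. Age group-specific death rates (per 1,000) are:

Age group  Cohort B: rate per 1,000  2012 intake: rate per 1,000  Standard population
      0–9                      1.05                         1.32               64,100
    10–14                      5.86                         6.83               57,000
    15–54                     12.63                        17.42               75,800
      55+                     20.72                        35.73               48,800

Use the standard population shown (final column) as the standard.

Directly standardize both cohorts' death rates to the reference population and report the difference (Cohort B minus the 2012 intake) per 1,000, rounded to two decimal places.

-4.75

Standard total = 245,700; weights = 0.2609, 0.2320, 0.3085, 0.1986.
Cohort B: 0.2609×1.05 + 0.2320×5.86 + 0.3085×12.63 + 0.1986×20.72 = 9.6452 per 1,000.
The 2012 intake: 0.2609×1.32 + 0.2320×6.83 + 0.3085×17.42 + 0.1986×35.73 = 14.3996 per 1,000.
Difference = 9.6452 − 14.3996 = -4.7544.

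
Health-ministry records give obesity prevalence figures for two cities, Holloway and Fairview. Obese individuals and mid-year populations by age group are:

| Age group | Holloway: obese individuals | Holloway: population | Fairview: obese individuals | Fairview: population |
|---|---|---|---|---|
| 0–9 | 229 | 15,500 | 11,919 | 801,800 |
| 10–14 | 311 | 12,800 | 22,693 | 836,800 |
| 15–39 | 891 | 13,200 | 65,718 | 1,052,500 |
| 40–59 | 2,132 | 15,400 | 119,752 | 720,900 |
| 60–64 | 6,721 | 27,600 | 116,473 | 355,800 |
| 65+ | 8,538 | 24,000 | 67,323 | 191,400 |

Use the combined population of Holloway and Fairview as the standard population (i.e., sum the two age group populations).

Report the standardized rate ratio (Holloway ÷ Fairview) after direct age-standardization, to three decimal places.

0.885

Age-specific rates per 1,000 for Holloway: 14.774, 24.297, 67.500, 138.442, 243.514, 355.750.
For Fairview: 14.865, 27.119, 62.440, 166.115, 327.355, 351.740.
Combined standard total = 4,067,700; weights = 0.2009, 0.2089, 0.2620, 0.1810, 0.0943, 0.0530.
Holloway: 0.2009×14.774 + 0.2089×24.297 + 0.2620×67.500 + 0.1810×138.442 + 0.0943×243.514 + 0.0530×355.750 = 92.5778 per 1,000.
Fairview: 0.2009×14.865 + 0.2089×27.119 + 0.2620×62.440 + 0.1810×166.115 + 0.0943×327.355 + 0.0530×351.740 = 104.5590 per 1,000.
Ratio = 92.5778 ÷ 104.5590 = 0.88541.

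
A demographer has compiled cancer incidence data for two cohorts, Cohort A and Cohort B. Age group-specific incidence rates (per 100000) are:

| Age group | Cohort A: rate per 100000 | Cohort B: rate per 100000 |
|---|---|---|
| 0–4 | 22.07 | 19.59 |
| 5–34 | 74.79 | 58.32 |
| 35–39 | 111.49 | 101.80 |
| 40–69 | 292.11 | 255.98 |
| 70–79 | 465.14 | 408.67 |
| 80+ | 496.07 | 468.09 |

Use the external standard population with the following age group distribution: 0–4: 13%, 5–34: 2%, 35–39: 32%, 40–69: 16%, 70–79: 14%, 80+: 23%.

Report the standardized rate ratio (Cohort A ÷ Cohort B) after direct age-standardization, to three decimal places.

Standard weights: 0.13, 0.02, 0.32, 0.16, 0.14, 0.23.
Cohort A: 0.1300×22.07 + 0.0200×74.79 + 0.3200×111.49 + 0.1600×292.11 + 0.1400×465.14 + 0.2300×496.07 = 265.9950 per 100000.
Cohort B: 0.1300×19.59 + 0.0200×58.32 + 0.3200×101.80 + 0.1600×255.98 + 0.1400×408.67 + 0.2300×468.09 = 242.1204 per 100000.
Ratio = 265.9950 ÷ 242.1204 = 1.09861.

1.099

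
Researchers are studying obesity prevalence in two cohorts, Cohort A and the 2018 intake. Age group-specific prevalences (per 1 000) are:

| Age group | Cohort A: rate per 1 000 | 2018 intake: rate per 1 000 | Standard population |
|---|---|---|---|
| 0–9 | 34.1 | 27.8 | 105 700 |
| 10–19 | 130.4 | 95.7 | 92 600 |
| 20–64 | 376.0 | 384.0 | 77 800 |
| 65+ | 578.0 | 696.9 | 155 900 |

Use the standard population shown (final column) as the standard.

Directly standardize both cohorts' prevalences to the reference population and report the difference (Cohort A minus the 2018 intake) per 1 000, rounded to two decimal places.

Standard total = 432 000; weights = 0.2447, 0.2144, 0.1801, 0.3609.
Cohort A: 0.2447×34.1 + 0.2144×130.4 + 0.1801×376.0 + 0.3609×578.0 = 312.5982 per 1 000.
The 2018 intake: 0.2447×27.8 + 0.2144×95.7 + 0.1801×384.0 + 0.3609×696.9 = 347.9680 per 1 000.
Difference = 312.5982 − 347.9680 = -35.3699.

-35.37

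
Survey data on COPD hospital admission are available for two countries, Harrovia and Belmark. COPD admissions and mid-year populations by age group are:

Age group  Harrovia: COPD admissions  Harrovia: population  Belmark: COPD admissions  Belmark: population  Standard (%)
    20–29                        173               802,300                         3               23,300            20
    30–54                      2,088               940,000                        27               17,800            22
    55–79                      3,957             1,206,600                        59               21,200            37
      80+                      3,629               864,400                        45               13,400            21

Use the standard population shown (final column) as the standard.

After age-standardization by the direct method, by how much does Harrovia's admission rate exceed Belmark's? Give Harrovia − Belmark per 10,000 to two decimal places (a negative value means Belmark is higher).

5.32

Age-specific rates per 10,000 for Harrovia: 2.16, 22.21, 32.79, 41.98.
For Belmark: 1.29, 15.17, 27.83, 33.58.
Standard weights: 0.20, 0.22, 0.37, 0.21.
Harrovia: 0.2000×2.16 + 0.2200×22.21 + 0.3700×32.79 + 0.2100×41.98 = 26.2685 per 10,000.
Belmark: 0.2000×1.29 + 0.2200×15.17 + 0.3700×27.83 + 0.2100×33.58 = 20.9440 per 10,000.
Difference = 26.2685 − 20.9440 = 5.3245.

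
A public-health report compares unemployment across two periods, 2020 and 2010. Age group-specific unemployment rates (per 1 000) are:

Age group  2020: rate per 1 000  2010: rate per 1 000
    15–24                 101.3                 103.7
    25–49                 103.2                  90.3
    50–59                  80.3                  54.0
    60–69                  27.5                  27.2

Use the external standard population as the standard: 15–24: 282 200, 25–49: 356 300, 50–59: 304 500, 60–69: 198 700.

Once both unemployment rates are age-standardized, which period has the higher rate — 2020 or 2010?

Standard total = 1 141 700; weights = 0.2472, 0.3121, 0.2667, 0.1740.
2020: 0.2472×101.3 + 0.3121×103.2 + 0.2667×80.3 + 0.1740×27.5 = 83.4480 per 1 000.
2010: 0.2472×103.7 + 0.3121×90.3 + 0.2667×54.0 + 0.1740×27.2 = 72.9488 per 1 000.

2020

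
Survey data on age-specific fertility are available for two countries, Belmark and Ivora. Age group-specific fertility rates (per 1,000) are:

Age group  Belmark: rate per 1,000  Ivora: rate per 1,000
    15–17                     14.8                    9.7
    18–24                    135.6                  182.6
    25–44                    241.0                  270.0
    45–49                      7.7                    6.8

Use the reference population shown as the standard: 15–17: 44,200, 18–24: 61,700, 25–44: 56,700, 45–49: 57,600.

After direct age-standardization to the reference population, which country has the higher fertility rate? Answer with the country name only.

Ivora

Standard total = 220,200; weights = 0.2007, 0.2802, 0.2575, 0.2616.
Belmark: 0.2007×14.8 + 0.2802×135.6 + 0.2575×241.0 + 0.2616×7.7 = 105.0359 per 1,000.
Ivora: 0.2007×9.7 + 0.2802×182.6 + 0.2575×270.0 + 0.2616×6.8 = 124.4134 per 1,000.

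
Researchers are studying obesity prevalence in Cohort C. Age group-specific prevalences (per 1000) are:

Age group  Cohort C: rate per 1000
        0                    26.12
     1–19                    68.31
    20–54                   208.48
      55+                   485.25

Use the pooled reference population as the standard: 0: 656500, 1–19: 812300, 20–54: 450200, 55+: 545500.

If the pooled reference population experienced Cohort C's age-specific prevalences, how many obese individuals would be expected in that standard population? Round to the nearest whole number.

Expected obese individuals = Σ (standard pop × age-specific rate ÷ 1000)
= 656500×26.12/1000 + 812300×68.31/1000 + 450200×208.48/1000 + 545500×485.25/1000
= 17147.78 + 55488.21 + 93857.70 + 264703.88 = 431197.56.

431198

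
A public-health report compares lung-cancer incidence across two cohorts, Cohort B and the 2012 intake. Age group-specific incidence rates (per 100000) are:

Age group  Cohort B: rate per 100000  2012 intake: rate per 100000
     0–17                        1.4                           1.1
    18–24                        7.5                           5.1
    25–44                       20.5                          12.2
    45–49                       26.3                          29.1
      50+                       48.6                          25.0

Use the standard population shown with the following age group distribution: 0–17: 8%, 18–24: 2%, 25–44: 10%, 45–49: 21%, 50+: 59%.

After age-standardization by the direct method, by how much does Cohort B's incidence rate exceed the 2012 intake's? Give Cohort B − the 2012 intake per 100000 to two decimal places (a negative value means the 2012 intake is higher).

Standard weights: 0.08, 0.02, 0.10, 0.21, 0.59.
Cohort B: 0.0800×1.4 + 0.0200×7.5 + 0.1000×20.5 + 0.2100×26.3 + 0.5900×48.6 = 36.5090 per 100000.
The 2012 intake: 0.0800×1.1 + 0.0200×5.1 + 0.1000×12.2 + 0.2100×29.1 + 0.5900×25.0 = 22.2710 per 100000.
Difference = 36.5090 − 22.2710 = 14.2380.

14.24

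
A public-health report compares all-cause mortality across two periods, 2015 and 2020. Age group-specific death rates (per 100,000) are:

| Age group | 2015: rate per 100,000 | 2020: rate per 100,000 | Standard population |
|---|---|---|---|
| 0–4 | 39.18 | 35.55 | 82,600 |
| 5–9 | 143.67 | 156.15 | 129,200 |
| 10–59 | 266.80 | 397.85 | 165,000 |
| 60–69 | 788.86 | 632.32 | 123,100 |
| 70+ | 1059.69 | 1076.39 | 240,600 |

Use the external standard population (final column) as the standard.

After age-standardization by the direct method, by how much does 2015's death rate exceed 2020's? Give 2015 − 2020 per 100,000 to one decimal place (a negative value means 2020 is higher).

Standard total = 740,500; weights = 0.1115, 0.1745, 0.2228, 0.1662, 0.3249.
2015: 0.1115×39.18 + 0.1745×143.67 + 0.2228×266.80 + 0.1662×788.86 + 0.3249×1059.69 = 564.3356 per 100,000.
2020: 0.1115×35.55 + 0.1745×156.15 + 0.2228×397.85 + 0.1662×632.32 + 0.3249×1076.39 = 574.7121 per 100,000.
Difference = 564.3356 − 574.7121 = -10.3765.

-10.4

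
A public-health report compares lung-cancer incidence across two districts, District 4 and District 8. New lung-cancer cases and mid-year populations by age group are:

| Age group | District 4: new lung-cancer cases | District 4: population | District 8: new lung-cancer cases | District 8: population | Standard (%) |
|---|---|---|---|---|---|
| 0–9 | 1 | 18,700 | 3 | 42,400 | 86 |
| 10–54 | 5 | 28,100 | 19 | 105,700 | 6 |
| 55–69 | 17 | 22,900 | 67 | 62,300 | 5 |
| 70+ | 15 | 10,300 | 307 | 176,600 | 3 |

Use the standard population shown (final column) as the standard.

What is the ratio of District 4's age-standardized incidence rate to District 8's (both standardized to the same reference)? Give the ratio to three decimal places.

0.774

Age-specific rates per 100,000 for District 4: 5.35, 17.79, 74.24, 145.63.
For District 8: 7.08, 17.98, 107.54, 173.84.
Standard weights: 0.86, 0.06, 0.05, 0.03.
District 4: 0.8600×5.35 + 0.0600×17.79 + 0.0500×74.24 + 0.0300×145.63 = 13.7473 per 100,000.
District 8: 0.8600×7.08 + 0.0600×17.98 + 0.0500×107.54 + 0.0300×173.84 = 17.7558 per 100,000.
Ratio = 13.7473 ÷ 17.7558 = 0.77424.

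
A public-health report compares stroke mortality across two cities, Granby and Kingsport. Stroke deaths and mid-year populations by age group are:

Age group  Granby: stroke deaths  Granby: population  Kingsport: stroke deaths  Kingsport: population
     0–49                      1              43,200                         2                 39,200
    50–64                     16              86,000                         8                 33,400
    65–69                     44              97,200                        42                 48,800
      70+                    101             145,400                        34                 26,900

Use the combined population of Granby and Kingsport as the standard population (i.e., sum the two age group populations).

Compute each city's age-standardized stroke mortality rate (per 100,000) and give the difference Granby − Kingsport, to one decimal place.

Age-specific rates per 100,000 for Granby: 2.31, 18.60, 45.27, 69.46.
For Kingsport: 5.10, 23.95, 86.07, 126.39.
Combined standard total = 520,100; weights = 0.1584, 0.2296, 0.2807, 0.3313.
Granby: 0.1584×2.31 + 0.2296×18.60 + 0.2807×45.27 + 0.3313×69.46 = 40.3572 per 100,000.
Kingsport: 0.1584×5.10 + 0.2296×23.95 + 0.2807×86.07 + 0.3313×126.39 = 72.3391 per 100,000.
Difference = 40.3572 − 72.3391 = -31.9819.

-32.0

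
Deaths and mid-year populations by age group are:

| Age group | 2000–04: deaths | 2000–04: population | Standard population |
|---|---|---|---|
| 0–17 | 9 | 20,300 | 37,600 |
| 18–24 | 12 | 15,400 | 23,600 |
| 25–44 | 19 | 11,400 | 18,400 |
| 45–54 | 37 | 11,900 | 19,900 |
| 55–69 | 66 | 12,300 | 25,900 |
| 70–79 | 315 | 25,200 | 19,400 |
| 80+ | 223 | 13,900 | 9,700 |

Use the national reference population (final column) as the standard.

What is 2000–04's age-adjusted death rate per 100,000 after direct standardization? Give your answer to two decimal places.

Age-specific rates per 100,000 for 2000–04: 44.33, 77.92, 166.67, 310.92, 536.59, 1250.00, 1604.32.
Standard total = 154,500; weights = 0.2434, 0.1528, 0.1191, 0.1288, 0.1676, 0.1256, 0.0628.
Standardized rate: 0.2434×44.33 + 0.1528×77.92 + 0.1191×166.67 + 0.1288×310.92 + 0.1676×536.59 + 0.1256×1250.00 + 0.0628×1604.32 = 430.2230 per 100,000.

430.22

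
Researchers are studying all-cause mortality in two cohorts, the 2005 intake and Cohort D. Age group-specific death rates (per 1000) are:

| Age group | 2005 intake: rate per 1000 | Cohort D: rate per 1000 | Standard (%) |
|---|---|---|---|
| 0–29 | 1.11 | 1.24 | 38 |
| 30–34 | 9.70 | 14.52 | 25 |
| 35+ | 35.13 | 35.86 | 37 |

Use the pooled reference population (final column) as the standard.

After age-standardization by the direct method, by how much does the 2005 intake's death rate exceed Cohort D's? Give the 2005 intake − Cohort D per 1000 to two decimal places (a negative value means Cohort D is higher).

Standard weights: 0.38, 0.25, 0.37.
The 2005 intake: 0.3800×1.11 + 0.2500×9.70 + 0.3700×35.13 = 15.8449 per 1000.
Cohort D: 0.3800×1.24 + 0.2500×14.52 + 0.3700×35.86 = 17.3694 per 1000.
Difference = 15.8449 − 17.3694 = -1.5245.

-1.52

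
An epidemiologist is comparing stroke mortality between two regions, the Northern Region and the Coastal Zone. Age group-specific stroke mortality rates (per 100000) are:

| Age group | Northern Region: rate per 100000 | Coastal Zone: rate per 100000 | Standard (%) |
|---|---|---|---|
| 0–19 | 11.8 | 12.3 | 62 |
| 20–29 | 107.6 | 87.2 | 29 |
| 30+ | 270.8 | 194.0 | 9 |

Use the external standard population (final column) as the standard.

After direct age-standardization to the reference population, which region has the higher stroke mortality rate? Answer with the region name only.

Northern Region

Standard weights: 0.62, 0.29, 0.09.
The Northern Region: 0.6200×11.8 + 0.2900×107.6 + 0.0900×270.8 = 62.8920 per 100000.
The Coastal Zone: 0.6200×12.3 + 0.2900×87.2 + 0.0900×194.0 = 50.3740 per 100000.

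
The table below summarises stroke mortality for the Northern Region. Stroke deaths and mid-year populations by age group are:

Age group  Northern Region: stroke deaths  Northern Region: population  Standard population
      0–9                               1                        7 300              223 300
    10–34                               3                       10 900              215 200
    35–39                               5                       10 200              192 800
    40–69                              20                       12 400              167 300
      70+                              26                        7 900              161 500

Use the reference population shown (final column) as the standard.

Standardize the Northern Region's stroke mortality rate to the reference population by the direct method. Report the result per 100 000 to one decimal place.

102.7

Age-specific rates per 100 000 for the Northern Region: 13.70, 27.52, 49.02, 161.29, 329.11.
Standard total = 960 100; weights = 0.2326, 0.2241, 0.2008, 0.1743, 0.1682.
Standardized rate: 0.2326×13.70 + 0.2241×27.52 + 0.2008×49.02 + 0.1743×161.29 + 0.1682×329.11 = 102.6649 per 100 000.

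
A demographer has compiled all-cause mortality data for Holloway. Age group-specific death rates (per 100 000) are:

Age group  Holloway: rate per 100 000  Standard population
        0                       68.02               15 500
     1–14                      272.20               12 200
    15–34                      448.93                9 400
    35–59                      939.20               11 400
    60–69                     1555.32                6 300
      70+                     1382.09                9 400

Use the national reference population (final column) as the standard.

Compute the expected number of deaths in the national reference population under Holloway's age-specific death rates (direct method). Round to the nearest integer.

421

Expected deaths = Σ (standard pop × age-specific rate ÷ 100 000)
= 15 500×68.02/100 000 + 12 200×272.20/100 000 + 9 400×448.93/100 000 + 11 400×939.20/100 000 + 6 300×1555.32/100 000 + 9 400×1382.09/100 000
= 10.54 + 33.21 + 42.20 + 107.07 + 97.99 + 129.92 = 420.92.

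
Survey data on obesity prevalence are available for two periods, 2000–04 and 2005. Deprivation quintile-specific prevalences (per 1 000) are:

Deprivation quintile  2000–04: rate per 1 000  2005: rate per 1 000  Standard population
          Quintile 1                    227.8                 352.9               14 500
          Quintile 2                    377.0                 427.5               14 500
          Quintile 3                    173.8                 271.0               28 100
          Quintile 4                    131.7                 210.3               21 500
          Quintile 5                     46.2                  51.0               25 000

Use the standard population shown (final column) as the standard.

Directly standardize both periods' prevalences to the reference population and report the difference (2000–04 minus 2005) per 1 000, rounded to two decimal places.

Standard total = 103 600; weights = 0.1400, 0.1400, 0.2712, 0.2075, 0.2413.
2000–04: 0.1400×227.8 + 0.1400×377.0 + 0.2712×173.8 + 0.2075×131.7 + 0.2413×46.2 = 170.2696 per 1 000.
2005: 0.1400×352.9 + 0.1400×427.5 + 0.2712×271.0 + 0.2075×210.3 + 0.2413×51.0 = 238.6810 per 1 000.
Difference = 170.2696 − 238.6810 = -68.4114.

-68.41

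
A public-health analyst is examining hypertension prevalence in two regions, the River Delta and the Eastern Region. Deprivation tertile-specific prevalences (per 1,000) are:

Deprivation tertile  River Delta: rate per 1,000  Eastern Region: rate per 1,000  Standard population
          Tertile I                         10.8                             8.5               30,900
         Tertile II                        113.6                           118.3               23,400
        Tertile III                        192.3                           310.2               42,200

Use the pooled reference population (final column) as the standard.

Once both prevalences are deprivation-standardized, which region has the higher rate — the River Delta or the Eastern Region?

Standard total = 96,500; weights = 0.3202, 0.2425, 0.4373.
The River Delta: 0.3202×10.8 + 0.2425×113.6 + 0.4373×192.3 = 115.0987 per 1,000.
The Eastern Region: 0.3202×8.5 + 0.2425×118.3 + 0.4373×310.2 = 167.0602 per 1,000.

Eastern Region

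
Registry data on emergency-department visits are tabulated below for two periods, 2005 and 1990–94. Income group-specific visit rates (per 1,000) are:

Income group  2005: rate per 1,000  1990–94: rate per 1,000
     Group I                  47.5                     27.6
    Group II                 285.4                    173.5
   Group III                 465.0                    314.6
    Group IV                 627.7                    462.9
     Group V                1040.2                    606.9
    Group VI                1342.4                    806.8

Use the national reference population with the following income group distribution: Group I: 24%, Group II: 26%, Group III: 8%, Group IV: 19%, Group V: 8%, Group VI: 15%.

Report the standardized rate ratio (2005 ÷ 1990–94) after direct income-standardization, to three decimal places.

Standard weights: 0.24, 0.26, 0.08, 0.19, 0.08, 0.15.
2005: 0.2400×47.5 + 0.2600×285.4 + 0.0800×465.0 + 0.1900×627.7 + 0.0800×1040.2 + 0.1500×1342.4 = 526.6430 per 1,000.
1990–94: 0.2400×27.6 + 0.2600×173.5 + 0.0800×314.6 + 0.1900×462.9 + 0.0800×606.9 + 0.1500×806.8 = 334.4250 per 1,000.
Ratio = 526.6430 ÷ 334.4250 = 1.57477.

1.575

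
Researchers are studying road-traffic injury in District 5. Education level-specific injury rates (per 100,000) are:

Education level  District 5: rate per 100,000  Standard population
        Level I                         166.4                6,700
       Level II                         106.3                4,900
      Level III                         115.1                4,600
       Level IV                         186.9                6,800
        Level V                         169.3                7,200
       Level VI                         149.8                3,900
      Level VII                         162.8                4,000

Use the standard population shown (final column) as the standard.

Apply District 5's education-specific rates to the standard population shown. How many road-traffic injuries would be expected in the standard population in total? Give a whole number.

59

Expected road-traffic injuries = Σ (standard pop × education-specific rate ÷ 100,000)
= 6,700×166.4/100,000 + 4,900×106.3/100,000 + 4,600×115.1/100,000 + 6,800×186.9/100,000 + 7,200×169.3/100,000 + 3,900×149.8/100,000 + 4,000×162.8/100,000
= 11.15 + 5.21 + 5.29 + 12.71 + 12.19 + 5.84 + 6.51 = 58.91.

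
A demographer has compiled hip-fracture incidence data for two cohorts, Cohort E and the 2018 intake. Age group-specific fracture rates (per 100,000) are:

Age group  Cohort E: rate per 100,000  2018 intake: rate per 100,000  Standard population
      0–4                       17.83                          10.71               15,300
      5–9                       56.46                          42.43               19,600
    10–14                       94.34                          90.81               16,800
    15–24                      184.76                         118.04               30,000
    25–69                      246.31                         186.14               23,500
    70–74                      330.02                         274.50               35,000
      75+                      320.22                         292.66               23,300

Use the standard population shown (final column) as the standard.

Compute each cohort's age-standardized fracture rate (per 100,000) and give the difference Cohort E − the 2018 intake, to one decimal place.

Standard total = 163,500; weights = 0.0936, 0.1199, 0.1028, 0.1835, 0.1437, 0.2141, 0.1425.
Cohort E: 0.0936×17.83 + 0.1199×56.46 + 0.1028×94.34 + 0.1835×184.76 + 0.1437×246.31 + 0.2141×330.02 + 0.1425×320.22 = 203.7140 per 100,000.
The 2018 intake: 0.0936×10.71 + 0.1199×42.43 + 0.1028×90.81 + 0.1835×118.04 + 0.1437×186.14 + 0.2141×274.50 + 0.1425×292.66 = 164.3001 per 100,000.
Difference = 203.7140 − 164.3001 = 39.4139.

39.4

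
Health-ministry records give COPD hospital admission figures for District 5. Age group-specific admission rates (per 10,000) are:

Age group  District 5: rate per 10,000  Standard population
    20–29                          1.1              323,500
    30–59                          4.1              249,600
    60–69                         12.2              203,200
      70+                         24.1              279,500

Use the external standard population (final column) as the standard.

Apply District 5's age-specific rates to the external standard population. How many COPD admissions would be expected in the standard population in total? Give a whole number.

1059

Expected COPD admissions = Σ (standard pop × age-specific rate ÷ 10,000)
= 323,500×1.1/10,000 + 249,600×4.1/10,000 + 203,200×12.2/10,000 + 279,500×24.1/10,000
= 35.59 + 102.34 + 247.90 + 673.60 = 1059.42.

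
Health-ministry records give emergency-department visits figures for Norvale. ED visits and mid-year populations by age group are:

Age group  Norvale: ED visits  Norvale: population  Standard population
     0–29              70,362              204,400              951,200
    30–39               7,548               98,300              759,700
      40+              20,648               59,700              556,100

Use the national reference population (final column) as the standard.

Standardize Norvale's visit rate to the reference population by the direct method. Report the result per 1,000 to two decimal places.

Age-specific rates per 1,000 for Norvale: 344.237, 76.785, 345.863.
Standard total = 2,267,000; weights = 0.4196, 0.3351, 0.2453.
Standardized rate: 0.4196×344.237 + 0.3351×76.785 + 0.2453×345.863 = 255.0093 per 1,000.

255.01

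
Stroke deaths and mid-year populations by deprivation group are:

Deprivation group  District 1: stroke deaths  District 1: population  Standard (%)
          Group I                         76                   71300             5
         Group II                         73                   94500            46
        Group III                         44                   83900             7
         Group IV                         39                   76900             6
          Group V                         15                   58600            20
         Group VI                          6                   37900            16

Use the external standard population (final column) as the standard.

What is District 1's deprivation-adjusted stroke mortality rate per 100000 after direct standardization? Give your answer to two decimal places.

55.23

Deprivation-specific rates per 100000 for District 1: 106.59, 77.25, 52.44, 50.72, 25.60, 15.83.
Standard weights: 0.05, 0.46, 0.07, 0.06, 0.20, 0.16.
Standardized rate: 0.0500×106.59 + 0.4600×77.25 + 0.0700×52.44 + 0.0600×50.72 + 0.2000×25.60 + 0.1600×15.83 = 55.2304 per 100000.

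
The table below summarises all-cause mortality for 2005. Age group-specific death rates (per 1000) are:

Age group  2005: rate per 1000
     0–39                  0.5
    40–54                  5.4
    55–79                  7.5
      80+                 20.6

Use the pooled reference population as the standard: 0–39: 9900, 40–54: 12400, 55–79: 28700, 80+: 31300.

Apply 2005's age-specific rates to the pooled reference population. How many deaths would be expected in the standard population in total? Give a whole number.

Expected deaths = Σ (standard pop × age-specific rate ÷ 1000)
= 9900×0.5/1000 + 12400×5.4/1000 + 28700×7.5/1000 + 31300×20.6/1000
= 4.95 + 66.96 + 215.25 + 644.78 = 931.94.

932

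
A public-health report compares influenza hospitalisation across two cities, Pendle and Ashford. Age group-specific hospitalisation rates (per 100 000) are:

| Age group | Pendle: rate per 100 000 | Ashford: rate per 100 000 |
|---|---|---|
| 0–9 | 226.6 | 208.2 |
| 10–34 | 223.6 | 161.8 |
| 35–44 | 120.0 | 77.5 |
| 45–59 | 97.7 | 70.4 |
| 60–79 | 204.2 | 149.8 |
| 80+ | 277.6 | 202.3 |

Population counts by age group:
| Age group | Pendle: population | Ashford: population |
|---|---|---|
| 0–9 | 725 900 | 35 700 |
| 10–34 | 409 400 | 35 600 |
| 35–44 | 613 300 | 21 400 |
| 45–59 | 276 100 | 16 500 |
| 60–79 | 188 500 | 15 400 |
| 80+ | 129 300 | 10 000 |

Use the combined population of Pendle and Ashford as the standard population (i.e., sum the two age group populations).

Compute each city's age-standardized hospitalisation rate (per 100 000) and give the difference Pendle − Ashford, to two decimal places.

39.59

Combined standard total = 2 477 100; weights = 0.3075, 0.1796, 0.2562, 0.1181, 0.0823, 0.0562.
Pendle: 0.3075×226.6 + 0.1796×223.6 + 0.2562×120.0 + 0.1181×97.7 + 0.0823×204.2 + 0.0562×277.6 = 184.5455 per 100 000.
Ashford: 0.3075×208.2 + 0.1796×161.8 + 0.2562×77.5 + 0.1181×70.4 + 0.0823×149.8 + 0.0562×202.3 = 144.9594 per 100 000.
Difference = 184.5455 − 144.9594 = 39.5861.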